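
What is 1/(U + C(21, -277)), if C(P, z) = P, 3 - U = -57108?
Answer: 1/57132 ≈ 1.7503e-5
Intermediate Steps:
U = 57111 (U = 3 - 1*(-57108) = 3 + 57108 = 57111)
1/(U + C(21, -277)) = 1/(57111 + 21) = 1/57132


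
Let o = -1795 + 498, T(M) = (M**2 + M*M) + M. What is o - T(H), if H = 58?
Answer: -8083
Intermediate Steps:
T(M) = M + 2*M**2 (T(M) = (M**2 + M**2) + M = 2*M**2 + M = M + 2*M**2)
o = -1297
o - T(H) = -1297 - 58*(1 + 2*58) = -1297 - 58*(1 + 116) = -1297 - 58*117 = -1297 - 1*6786 = -1297 - 6786 = -8083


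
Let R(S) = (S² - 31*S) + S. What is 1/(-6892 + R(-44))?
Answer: -1/3636 ≈ -0.00027503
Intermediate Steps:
R(S) = S² - 30*S
1/(-6892 + R(-44)) = 1/(-6892 - 44*(-30 - 44)) = 1/(-6892 - 44*(-74)) = 1/(-6892 + 3256) = 1/(-3636) = -1/3636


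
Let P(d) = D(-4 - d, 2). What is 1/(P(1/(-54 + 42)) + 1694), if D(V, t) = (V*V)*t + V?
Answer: 72/123895 ≈ 0.00058114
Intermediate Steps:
D(V, t) = V + t*V² (D(V, t) = V²*t + V = t*V² + V = V + t*V²)
P(d) = (-7 - 2*d)*(-4 - d) (P(d) = (-4 - d)*(1 + (-4 - d)*2) = (-4 - d)*(1 + (-8 - 2*d)) = (-4 - d)*(-7 - 2*d) = (-7 - 2*d)*(-4 - d))
1/(P(1/(-54 + 42)) + 1694) = 1/((4 + 1/(-54 + 42))*(7 + 2/(-54 + 42)) + 1694) = 1/((4 + 1/(-12))*(7 + 2/(-12)) + 1694) = 1/((4 - 1/12)*(7 + 2*(-1/12)) + 1694) = 1/(47*(7 - ⅙)/12 + 1694) = 1/((47/12)*(41/6) + 1694) = 1/(1927/72 + 1694) = 1/(123895/72) = 72/123895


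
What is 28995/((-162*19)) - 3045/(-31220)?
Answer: -4265959/457596 ≈ -9.3225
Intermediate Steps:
28995/((-162*19)) - 3045/(-31220) = 28995/(-3078) - 3045*(-1/31220) = 28995*(-1/3078) + 87/892 = -9665/1026 + 87/892 = -4265959/457596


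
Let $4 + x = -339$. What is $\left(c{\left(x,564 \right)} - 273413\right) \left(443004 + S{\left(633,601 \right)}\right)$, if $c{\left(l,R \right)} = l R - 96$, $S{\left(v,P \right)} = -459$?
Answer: $-206651255745$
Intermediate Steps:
$x = -343$ ($x = -4 - 339 = -343$)
$c{\left(l,R \right)} = -96 + R l$ ($c{\left(l,R \right)} = R l - 96 = -96 + R l$)
$\left(c{\left(x,564 \right)} - 273413\right) \left(443004 + S{\left(633,601 \right)}\right) = \left(\left(-96 + 564 \left(-343\right)\right) - 273413\right) \left(443004 - 459\right) = \left(\left(-96 - 193452\right) - 273413\right) 442545 = \left(-193548 - 273413\right) 442545 = \left(-466961\right) 442545 = -206651255745$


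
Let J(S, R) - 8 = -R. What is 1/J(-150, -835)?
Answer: 1/843 ≈ 0.0011862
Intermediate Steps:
J(S, R) = 8 - R
1/J(-150, -835) = 1/(8 - 1*(-835)) = 1/(8 + 835) = 1/843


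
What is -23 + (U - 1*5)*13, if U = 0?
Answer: -88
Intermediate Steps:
-23 + (U - 1*5)*13 = -23 + (0 - 1*5)*13 = -23 + (0 - 5)*13 = -23 - 5*13 = -23 - 65 = -88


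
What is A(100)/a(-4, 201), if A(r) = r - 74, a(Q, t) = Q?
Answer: -13/2 ≈ -6.5000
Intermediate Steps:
A(r) = -74 + r
A(100)/a(-4, 201) = (-74 + 100)/(-4) = 26*(-¼) = -13/2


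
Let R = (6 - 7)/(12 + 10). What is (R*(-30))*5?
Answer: 75/11 ≈ 6.8182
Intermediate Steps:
R = -1/22 ≈ -0.045455
(R*(-30))*5 = -1/22*(-30)*5 = (15/11)*5 = 75/11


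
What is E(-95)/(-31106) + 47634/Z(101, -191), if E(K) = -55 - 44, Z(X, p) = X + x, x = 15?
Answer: 185214336/451037 ≈ 410.64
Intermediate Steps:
Z(X, p) = 15 + X (Z(X, p) = X + 15 = 15 + X)
E(K) = -99
E(-95)/(-31106) + 47634/Z(101, -191) = -99/(-31106) + 47634/(15 + 101) = -99*(-1/31106) + 47634/116 = 99/31106 + 47634*(1/116) = 99/31106 + 23817/58 = 185214336/451037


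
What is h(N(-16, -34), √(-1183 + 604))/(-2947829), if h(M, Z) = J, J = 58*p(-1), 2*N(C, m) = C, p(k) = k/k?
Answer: -58/2947829 ≈ -1.9675e-5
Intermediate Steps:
p(k) = 1
N(C, m) = C/2
J = 58 (J = 58*1 = 58)
h(M, Z) = 58
h(N(-16, -34), √(-1183 + 604))/(-2947829) = 58/(-2947829) = 58*(-1/2947829) = -58/2947829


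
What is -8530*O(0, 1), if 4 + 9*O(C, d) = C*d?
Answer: 34120/9 ≈ 3791.1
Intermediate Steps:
O(C, d) = -4/9 + C*d/9 (O(C, d) = -4/9 + (C*d)/9 = -4/9 + C*d/9)
-8530*O(0, 1) = -8530*(-4/9 + (⅑)*0*1) = -8530*(-4/9 + 0) = -8530*(-4/9) = 34120/9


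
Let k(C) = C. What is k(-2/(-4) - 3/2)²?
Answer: 1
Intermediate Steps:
k(-2/(-4) - 3/2)² = (-2/(-4) - 3/2)² = (-2*(-¼) - 3*½)² = (½ - 3/2)² = (-1)² = 1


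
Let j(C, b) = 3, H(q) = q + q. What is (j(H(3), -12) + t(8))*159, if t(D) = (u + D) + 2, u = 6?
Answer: 3021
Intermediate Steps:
H(q) = 2*q
t(D) = 8 + D (t(D) = (6 + D) + 2 = 8 + D)
(j(H(3), -12) + t(8))*159 = (3 + (8 + 8))*159 = (3 + 16)*159 = 19*159 = 3021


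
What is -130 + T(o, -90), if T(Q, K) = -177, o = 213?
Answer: -307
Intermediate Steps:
-130 + T(o, -90) = -130 - 177 = -307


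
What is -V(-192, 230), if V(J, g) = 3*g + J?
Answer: -498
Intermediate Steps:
V(J, g) = J + 3*g
-V(-192, 230) = -(-192 + 3*230) = -(-192 + 690) = -1*498 = -498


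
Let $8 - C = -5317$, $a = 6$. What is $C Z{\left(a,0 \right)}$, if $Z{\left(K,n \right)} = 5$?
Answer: $26625$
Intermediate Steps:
$C = 5325$ ($C = 8 - -5317 = 8 + 5317 = 5325$)
$C Z{\left(a,0 \right)} = 5325 \cdot 5 = 26625$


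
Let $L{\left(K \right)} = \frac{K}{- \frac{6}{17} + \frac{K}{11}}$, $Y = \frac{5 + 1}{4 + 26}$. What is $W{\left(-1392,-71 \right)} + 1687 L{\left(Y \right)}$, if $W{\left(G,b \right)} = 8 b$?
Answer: $- \frac{493253}{313} \approx -1575.9$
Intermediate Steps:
$Y = \frac{1}{5}$ ($Y = \frac{6}{30} = 6 \cdot \frac{1}{30} = \frac{1}{5} \approx 0.2$)
$L{\left(K \right)} = \frac{K}{- \frac{6}{17} + \frac{K}{11}}$ ($L{\left(K \right)} = \frac{K}{\left(-6\right) \frac{1}{17} + K \frac{1}{11}} = \frac{K}{- \frac{6}{17} + \frac{K}{11}}$)
$W{\left(-1392,-71 \right)} + 1687 L{\left(Y \right)} = 8 \left(-71\right) + 1687 \cdot 187 \cdot \frac{1}{5} \frac{1}{-66 + 17 \cdot \frac{1}{5}} = -568 + 1687 \cdot 187 \cdot \frac{1}{5} \frac{1}{-66 + \frac{17}{5}} = -568 + 1687 \cdot 187 \cdot \frac{1}{5} \frac{1}{- \frac{313}{5}} = -568 + 1687 \cdot 187 \cdot \frac{1}{5} \left(- \frac{5}{313}\right) = -568 + 1687 \left(- \frac{187}{313}\right) = -568 - \frac{315469}{313} = - \frac{493253}{313}$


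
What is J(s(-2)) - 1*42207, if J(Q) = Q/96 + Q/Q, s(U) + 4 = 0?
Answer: -1012945/24 ≈ -42206.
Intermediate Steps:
s(U) = -4 (s(U) = -4 + 0 = -4)
J(Q) = 1 + Q/96 (J(Q) = Q*(1/96) + 1 = Q/96 + 1 = 1 + Q/96)
J(s(-2)) - 1*42207 = (1 + (1/96)*(-4)) - 1*42207 = (1 - 1/24) - 42207 = 23/24 - 42207 = -1012945/24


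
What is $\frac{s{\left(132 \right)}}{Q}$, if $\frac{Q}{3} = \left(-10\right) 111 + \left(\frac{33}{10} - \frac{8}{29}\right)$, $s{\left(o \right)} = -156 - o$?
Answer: $\frac{27840}{321023} \approx 0.086723$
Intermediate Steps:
$Q = - \frac{963069}{290}$ ($Q = 3 \left(\left(-10\right) 111 + \left(\frac{33}{10} - \frac{8}{29}\right)\right) = 3 \left(-1110 + \left(33 \cdot \frac{1}{10} - \frac{8}{29}\right)\right) = 3 \left(-1110 + \left(\frac{33}{10} - \frac{8}{29}\right)\right) = 3 \left(-1110 + \frac{877}{290}\right) = 3 \left(- \frac{321023}{290}\right) = - \frac{963069}{290} \approx -3320.9$)
$\frac{s{\left(132 \right)}}{Q} = \frac{-156 - 132}{- \frac{963069}{290}} = \left(-156 - 132\right) \left(- \frac{290}{963069}\right) = \left(-288\right) \left(- \frac{290}{963069}\right) = \frac{27840}{321023}$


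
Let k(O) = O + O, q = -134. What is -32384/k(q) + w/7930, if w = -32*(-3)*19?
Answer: 32161744/265655 ≈ 121.07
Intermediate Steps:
k(O) = 2*O
w = 1824 (w = 96*19 = 1824)
-32384/k(q) + w/7930 = -32384/(2*(-134)) + 1824/7930 = -32384/(-268) + 1824*(1/7930) = -32384*(-1/268) + 912/3965 = 8096/67 + 912/3965 = 32161744/265655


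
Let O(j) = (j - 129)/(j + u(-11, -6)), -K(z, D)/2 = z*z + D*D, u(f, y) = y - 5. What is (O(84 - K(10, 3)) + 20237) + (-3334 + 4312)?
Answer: 6173738/291 ≈ 21216.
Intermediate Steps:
u(f, y) = -5 + y
K(z, D) = -2*D² - 2*z² (K(z, D) = -2*(z*z + D*D) = -2*(z² + D²) = -2*(D² + z²) = -2*D² - 2*z²)
O(j) = (-129 + j)/(-11 + j) (O(j) = (j - 129)/(j + (-5 - 6)) = (-129 + j)/(j - 11) = (-129 + j)/(-11 + j))
(O(84 - K(10, 3)) + 20237) + (-3334 + 4312) = ((-129 + (84 - (-2*3² - 2*10²)))/(-11 + (84 - (-2*3² - 2*10²))) + 20237) + (-3334 + 4312) = ((-129 + (84 - (-2*9 - 2*100)))/(-11 + (84 - (-2*9 - 2*100))) + 20237) + 978 = ((-129 + (84 - (-18 - 200)))/(-11 + (84 - (-18 - 200))) + 20237) + 978 = ((-129 + (84 - 1*(-218)))/(-11 + (84 - 1*(-218))) + 20237) + 978 = ((-129 + (84 + 218))/(-11 + (84 + 218)) + 20237) + 978 = ((-129 + 302)/(-11 + 302) + 20237) + 978 = (173/291 + 20237) + 978 = 5889140/291 + 978 = 6173738/291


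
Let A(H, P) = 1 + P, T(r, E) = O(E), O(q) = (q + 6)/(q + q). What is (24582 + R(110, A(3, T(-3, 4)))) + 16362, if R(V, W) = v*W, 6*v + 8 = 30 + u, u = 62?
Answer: 81951/2 ≈ 40976.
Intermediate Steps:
O(q) = (6 + q)/(2*q) (O(q) = (6 + q)/((2*q)) = (6 + q)*(1/(2*q)) = (6 + q)/(2*q))
T(r, E) = (6 + E)/(2*E)
v = 14 (v = -4/3 + (30 + 62)/6 = -4/3 + (⅙)*92 = -4/3 + 46/3 = 14)
R(V, W) = 14*W
(24582 + R(110, A(3, T(-3, 4)))) + 16362 = (24582 + 14*(1 + (½)*(6 + 4)/4)) + 16362 = (24582 + 14*(1 + (½)*(¼)*10)) + 16362 = (24582 + 14*(1 + 5/4)) + 16362 = (24582 + 14*(9/4)) + 16362 = (24582 + 63/2) + 16362 = 49227/2 + 16362 = 81951/2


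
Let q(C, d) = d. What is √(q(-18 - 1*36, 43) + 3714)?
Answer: 17*√13 ≈ 61.294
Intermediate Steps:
√(q(-18 - 1*36, 43) + 3714) = √(43 + 3714) = √3757 = 17*√13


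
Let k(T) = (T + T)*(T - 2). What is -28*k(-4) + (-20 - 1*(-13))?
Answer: -1351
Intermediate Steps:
k(T) = 2*T*(-2 + T) (k(T) = (2*T)*(-2 + T) = 2*T*(-2 + T))
-28*k(-4) + (-20 - 1*(-13)) = -56*(-4)*(-2 - 4) + (-20 - 1*(-13)) = -56*(-4)*(-6) + (-20 + 13) = -28*48 - 7 = -1344 - 7 = -1351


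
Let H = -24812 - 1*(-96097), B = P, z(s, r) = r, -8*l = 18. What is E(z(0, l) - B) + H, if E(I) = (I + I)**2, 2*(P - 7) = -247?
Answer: 493989/4 ≈ 1.2350e+5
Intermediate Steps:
l = -9/4 (l = -1/8*18 = -9/4 ≈ -2.2500)
P = -233/2 (P = 7 + (1/2)*(-247) = 7 - 247/2 = -233/2 ≈ -116.50)
B = -233/2 ≈ -116.50
H = 71285 (H = -24812 + 96097 = 71285)
E(I) = 4*I**2 (E(I) = (2*I)**2 = 4*I**2)
E(z(0, l) - B) + H = 4*(-9/4 - 1*(-233/2))**2 + 71285 = 4*(-9/4 + 233/2)**2 + 71285 = 4*(457/4)**2 + 71285 = 4*(208849/16) + 71285 = 208849/4 + 71285 = 493989/4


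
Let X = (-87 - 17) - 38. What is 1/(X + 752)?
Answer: 1/610 ≈ 0.0016393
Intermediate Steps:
X = -142 (X = -104 - 38 = -142)
1/(X + 752) = 1/(-142 + 752) = 1/610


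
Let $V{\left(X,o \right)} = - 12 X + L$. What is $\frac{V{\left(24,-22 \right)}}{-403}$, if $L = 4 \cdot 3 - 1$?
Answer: $\frac{277}{403} \approx 0.68734$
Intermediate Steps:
$L = 11$ ($L = 12 - 1 = 11$)
$V{\left(X,o \right)} = 11 - 12 X$ ($V{\left(X,o \right)} = - 12 X + 11 = 11 - 12 X$)
$\frac{V{\left(24,-22 \right)}}{-403} = \frac{11 - 288}{-403} = \left(11 - 288\right) \left(- \frac{1}{403}\right) = \left(-277\right) \left(- \frac{1}{403}\right) = \frac{277}{403}$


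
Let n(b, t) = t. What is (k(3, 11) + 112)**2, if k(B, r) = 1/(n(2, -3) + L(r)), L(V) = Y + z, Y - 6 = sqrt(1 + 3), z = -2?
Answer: 113569/9 ≈ 12619.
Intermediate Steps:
Y = 8 (Y = 6 + sqrt(1 + 3) = 6 + sqrt(4) = 6 + 2 = 8)
L(V) = 6 (L(V) = 8 - 2 = 6)
k(B, r) = 1/3 (k(B, r) = 1/(-3 + 6) = 1/3)
(k(3, 11) + 112)**2 = (1/3 + 112)**2 = (337/3)**2 = 113569/9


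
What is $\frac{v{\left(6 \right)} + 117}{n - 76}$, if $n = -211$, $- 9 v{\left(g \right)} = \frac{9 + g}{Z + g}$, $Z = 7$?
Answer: $- \frac{4558}{11193} \approx -0.40722$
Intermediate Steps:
$v{\left(g \right)} = - \frac{9 + g}{9 \left(7 + g\right)}$ ($v{\left(g \right)} = - \frac{\left(9 + g\right) \frac{1}{7 + g}}{9} = - \frac{\frac{1}{7 + g} \left(9 + g\right)}{9} = - \frac{9 + g}{9 \left(7 + g\right)}$)
$\frac{v{\left(6 \right)} + 117}{n - 76} = \frac{\frac{-9 - 6}{9 \left(7 + 6\right)} + 117}{-211 - 76} = \frac{\frac{-9 - 6}{9 \cdot 13} + 117}{-287} = \left(\frac{1}{9} \cdot \frac{1}{13} \left(-15\right) + 117\right) \left(- \frac{1}{287}\right) = \left(- \frac{5}{39} + 117\right) \left(- \frac{1}{287}\right) = \frac{4558}{39} \left(- \frac{1}{287}\right) = - \frac{4558}{11193}$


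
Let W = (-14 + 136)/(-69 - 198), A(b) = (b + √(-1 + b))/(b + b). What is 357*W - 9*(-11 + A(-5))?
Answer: -12215/178 + 9*I*√6/10 ≈ -68.624 + 2.2045*I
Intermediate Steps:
A(b) = (b + √(-1 + b))/(2*b) (A(b) = (b + √(-1 + b))/((2*b)) = (b + √(-1 + b))*(1/(2*b)) = (b + √(-1 + b))/(2*b))
W = -122/267 (W = 122/(-267) = 122*(-1/267) = -122/267 ≈ -0.45693)
357*W - 9*(-11 + A(-5)) = 357*(-122/267) - 9*(-11 + (½)*(-5 + √(-1 - 5))/(-5)) = -14518/89 - 9*(-11 + (½)*(-⅕)*(-5 + √(-6))) = -14518/89 - 9*(-11 + (½)*(-⅕)*(-5 + I*√6)) = -14518/89 - 9*(-11 + (½ - I*√6/10)) = -14518/89 - 9*(-21/2 - I*√6/10) = -14518/89 + (189/2 + 9*I*√6/10) = -12215/178 + 9*I*√6/10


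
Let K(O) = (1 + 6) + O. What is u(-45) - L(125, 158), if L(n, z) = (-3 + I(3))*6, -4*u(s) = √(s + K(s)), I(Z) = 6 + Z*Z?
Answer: -72 - I*√83/4 ≈ -72.0 - 2.2776*I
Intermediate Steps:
K(O) = 7 + O
I(Z) = 6 + Z²
u(s) = -√(7 + 2*s)/4 (u(s) = -√(s + (7 + s))/4 = -√(7 + 2*s)/4)
L(n, z) = 72 (L(n, z) = (-3 + (6 + 3²))*6 = (-3 + (6 + 9))*6 = (-3 + 15)*6 = 12*6 = 72)
u(-45) - L(125, 158) = -√(7 + 2*(-45))/4 - 1*72 = -√(7 - 90)/4 - 72 = -I*√83/4 - 72 = -72 - I*√83/4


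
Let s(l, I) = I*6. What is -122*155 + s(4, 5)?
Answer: -18880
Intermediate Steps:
s(l, I) = 6*I
-122*155 + s(4, 5) = -122*155 + 6*5 = -18910 + 30 = -18880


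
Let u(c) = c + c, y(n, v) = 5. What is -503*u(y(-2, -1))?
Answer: -5030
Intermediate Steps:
u(c) = 2*c
-503*u(y(-2, -1)) = -1006*5 = -503*10 = -5030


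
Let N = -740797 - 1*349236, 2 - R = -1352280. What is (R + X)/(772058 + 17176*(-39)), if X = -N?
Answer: 2442315/102194 ≈ 23.899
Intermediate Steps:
R = 1352282 (R = 2 - 1*(-1352280) = 2 + 1352280 = 1352282)
N = -1090033 (N = -740797 - 349236 = -1090033)
X = 1090033 (X = -1*(-1090033) = 1090033)
(R + X)/(772058 + 17176*(-39)) = (1352282 + 1090033)/(772058 + 17176*(-39)) = 2442315/(772058 - 669864) = 2442315/102194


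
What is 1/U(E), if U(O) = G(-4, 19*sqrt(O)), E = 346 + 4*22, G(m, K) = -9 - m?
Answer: -1/5 ≈ -0.20000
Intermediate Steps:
E = 434 (E = 346 + 88 = 434)
U(O) = -5 (U(O) = -9 - 1*(-4) = -9 + 4 = -5)
1/U(E) = 1/(-5) = -1/5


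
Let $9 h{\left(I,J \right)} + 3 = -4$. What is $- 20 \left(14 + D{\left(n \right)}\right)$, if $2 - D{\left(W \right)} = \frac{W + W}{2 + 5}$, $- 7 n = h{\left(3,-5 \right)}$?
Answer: $- \frac{20120}{63} \approx -319.37$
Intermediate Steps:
$h{\left(I,J \right)} = - \frac{7}{9}$ ($h{\left(I,J \right)} = - \frac{1}{3} + \frac{1}{9} \left(-4\right) = - \frac{1}{3} - \frac{4}{9} = - \frac{7}{9}$)
$n = \frac{1}{9}$ ($n = \left(- \frac{1}{7}\right) \left(- \frac{7}{9}\right) = \frac{1}{9} \approx 0.11111$)
$D{\left(W \right)} = 2 - \frac{2 W}{7}$ ($D{\left(W \right)} = 2 - \frac{W + W}{2 + 5} = 2 - \frac{2 W}{7}$)
$- 20 \left(14 + D{\left(n \right)}\right) = - 20 \left(14 + \left(2 - \frac{2}{63}\right)\right) = - 20 \left(14 + \frac{124}{63}\right) = \left(-20\right) \frac{1006}{63} = - \frac{20120}{63}$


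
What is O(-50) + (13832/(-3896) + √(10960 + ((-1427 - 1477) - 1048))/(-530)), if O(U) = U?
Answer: -26079/487 - 2*√438/265 ≈ -53.708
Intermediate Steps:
O(-50) + (13832/(-3896) + √(10960 + ((-1427 - 1477) - 1048))/(-530)) = -50 + (13832/(-3896) + √(10960 + ((-1427 - 1477) - 1048))/(-530)) = -50 + (13832*(-1/3896) + √(10960 + (-2904 - 1048))*(-1/530)) = -50 + (-1729/487 + √(10960 - 3952)*(-1/530)) = -50 + (-1729/487 + √7008*(-1/530)) = -50 + (-1729/487 + (4*√438)*(-1/530)) = -50 + (-1729/487 - 2*√438/265) = -26079/487 - 2*√438/265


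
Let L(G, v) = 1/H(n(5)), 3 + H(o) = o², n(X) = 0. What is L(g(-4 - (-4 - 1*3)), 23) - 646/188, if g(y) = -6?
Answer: -1063/282 ≈ -3.7695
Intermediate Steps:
H(o) = -3 + o²
L(G, v) = -⅓ (L(G, v) = 1/(-3 + 0²) = 1/(-3 + 0) = 1/(-3) = -⅓)
L(g(-4 - (-4 - 1*3)), 23) - 646/188 = -⅓ - 646/188 = -⅓ + (1/188)*(-646) = -⅓ - 323/94 = -1063/282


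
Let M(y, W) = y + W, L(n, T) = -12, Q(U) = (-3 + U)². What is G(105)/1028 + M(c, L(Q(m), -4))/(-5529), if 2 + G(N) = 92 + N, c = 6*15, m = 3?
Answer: 332657/1894604 ≈ 0.17558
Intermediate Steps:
c = 90
G(N) = 90 + N (G(N) = -2 + (92 + N) = 90 + N)
M(y, W) = W + y
G(105)/1028 + M(c, L(Q(m), -4))/(-5529) = (90 + 105)/1028 + (-12 + 90)/(-5529) = 195*(1/1028) + 78*(-1/5529) = 195/1028 - 26/1843 = 332657/1894604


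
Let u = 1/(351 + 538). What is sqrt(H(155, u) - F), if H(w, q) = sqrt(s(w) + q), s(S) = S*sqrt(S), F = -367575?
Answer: sqrt(290502241575 + 889*sqrt(889)*sqrt(1 + 137795*sqrt(155)))/889 ≈ 606.32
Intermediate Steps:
s(S) = S**(3/2)
u = 1/889 ≈ 0.0011249
H(w, q) = sqrt(q + w**(3/2)) (H(w, q) = sqrt(w**(3/2) + q) = sqrt(q + w**(3/2)))
sqrt(H(155, u) - F) = sqrt(sqrt(1/889 + 155**(3/2)) - 1*(-367575)) = sqrt(sqrt(1/889 + 155*sqrt(155)) + 367575) = sqrt(367575 + sqrt(1/889 + 155*sqrt(155)))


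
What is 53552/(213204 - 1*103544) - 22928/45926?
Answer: -6856916/629530645 ≈ -0.010892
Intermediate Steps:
53552/(213204 - 1*103544) - 22928/45926 = 53552/(213204 - 103544) - 22928*1/45926 = 53552/109660 - 11464/22963 = 53552*(1/109660) - 11464/22963 = 13388/27415 - 11464/22963 = -6856916/629530645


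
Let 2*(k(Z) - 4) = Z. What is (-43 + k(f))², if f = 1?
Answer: 5929/4 ≈ 1482.3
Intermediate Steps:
k(Z) = 4 + Z/2
(-43 + k(f))² = (-43 + (4 + (½)*1))² = (-43 + (4 + ½))² = (-43 + 9/2)² = (-77/2)² = 5929/4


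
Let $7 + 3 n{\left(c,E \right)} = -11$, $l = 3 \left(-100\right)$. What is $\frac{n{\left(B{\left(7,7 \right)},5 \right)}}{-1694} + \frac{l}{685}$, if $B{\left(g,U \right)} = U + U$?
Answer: $- \frac{50409}{116039} \approx -0.43441$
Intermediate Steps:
$B{\left(g,U \right)} = 2 U$
$l = -300$
$n{\left(c,E \right)} = -6$ ($n{\left(c,E \right)} = - \frac{7}{3} + \frac{1}{3} \left(-11\right) = - \frac{7}{3} - \frac{11}{3} = -6$)
$\frac{n{\left(B{\left(7,7 \right)},5 \right)}}{-1694} + \frac{l}{685} = - \frac{6}{-1694} - \frac{300}{685} = \left(-6\right) \left(- \frac{1}{1694}\right) - \frac{60}{137} = \frac{3}{847} - \frac{60}{137} = - \frac{50409}{116039}$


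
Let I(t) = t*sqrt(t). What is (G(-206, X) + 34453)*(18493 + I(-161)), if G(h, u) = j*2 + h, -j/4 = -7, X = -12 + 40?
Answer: 634365379 - 5522783*I*sqrt(161) ≈ 6.3436e+8 - 7.0076e+7*I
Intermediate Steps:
X = 28
I(t) = t**(3/2)
j = 28 (j = -4*(-7) = 28)
G(h, u) = 56 + h (G(h, u) = 28*2 + h = 56 + h)
(G(-206, X) + 34453)*(18493 + I(-161)) = ((56 - 206) + 34453)*(18493 + (-161)**(3/2)) = (-150 + 34453)*(18493 - 161*I*sqrt(161)) = 34303*(18493 - 161*I*sqrt(161)) = 634365379 - 5522783*I*sqrt(161)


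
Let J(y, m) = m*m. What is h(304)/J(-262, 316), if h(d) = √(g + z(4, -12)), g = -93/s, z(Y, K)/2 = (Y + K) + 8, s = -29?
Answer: √2697/2895824 ≈ 1.7934e-5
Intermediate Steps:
z(Y, K) = 16 + 2*K + 2*Y (z(Y, K) = 2*((Y + K) + 8) = 2*((K + Y) + 8) = 2*(8 + K + Y) = 16 + 2*K + 2*Y)
g = 93/29 (g = -93/(-29) = -93*(-1/29) = 93/29 ≈ 3.2069)
J(y, m) = m²
h(d) = √2697/29 (h(d) = √(93/29 + (16 + 2*(-12) + 2*4)) = √(93/29 + (16 - 24 + 8)) = √(93/29 + 0) = √(93/29) = √2697/29)
h(304)/J(-262, 316) = (√2697/29)/(316²) = (√2697/29)/99856 = (√2697/29)*(1/99856) = √2697/2895824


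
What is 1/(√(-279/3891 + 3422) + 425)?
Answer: 32425/13519552 - √5756398577/229832384 ≈ 0.0020683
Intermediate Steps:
1/(√(-279/3891 + 3422) + 425) = 1/(√(-1*93/1297 + 3422) + 425) = 1/(√(-93/1297 + 3422) + 425) = 1/(√(4438241/1297) + 425) = 1/(√5756398577/1297 + 425) = 1/(425 + √5756398577/1297)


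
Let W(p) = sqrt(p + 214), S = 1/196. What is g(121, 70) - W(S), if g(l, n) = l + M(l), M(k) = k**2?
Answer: 14762 - sqrt(41945)/14 ≈ 14747.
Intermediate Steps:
S = 1/196 ≈ 0.0051020
W(p) = sqrt(214 + p)
g(l, n) = l + l**2
g(121, 70) - W(S) = 121*(1 + 121) - sqrt(214 + 1/196) = 121*122 - sqrt(41945/196) = 14762 - sqrt(41945)/14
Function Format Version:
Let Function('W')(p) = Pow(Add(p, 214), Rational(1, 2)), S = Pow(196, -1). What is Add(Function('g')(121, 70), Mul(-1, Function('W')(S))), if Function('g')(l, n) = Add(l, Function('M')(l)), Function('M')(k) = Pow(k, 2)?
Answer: Add(14762, Mul(Rational(-1, 14), Pow(41945, Rational(1, 2)))) ≈ 14747.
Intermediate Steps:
S = Rational(1, 196) ≈ 0.0051020
Function('W')(p) = Pow(Add(214, p), Rational(1, 2))
Function('g')(l, n) = Add(l, Pow(l, 2))
Add(Function('g')(121, 70), Mul(-1, Function('W')(S))) = Add(Mul(121, Add(1, 121)), Mul(-1, Pow(Add(214, Rational(1, 196)), Rational(1, 2)))) = Add(Mul(121, 122), Mul(-1, Pow(Rational(41945, 196), Rational(1, 2)))) = Add(14762, Mul(-1, Mul(Rational(1, 14), Pow(41945, Rational(1, 2))))) = Add(14762, Mul(Rational(-1, 14), Pow(41945, Rational(1, 2))))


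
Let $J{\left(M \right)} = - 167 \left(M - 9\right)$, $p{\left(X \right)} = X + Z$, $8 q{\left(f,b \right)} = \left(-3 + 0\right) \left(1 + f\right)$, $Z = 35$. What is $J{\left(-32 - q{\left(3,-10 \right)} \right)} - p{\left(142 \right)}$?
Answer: $\frac{12839}{2} \approx 6419.5$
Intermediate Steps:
$q{\left(f,b \right)} = - \frac{3}{8} - \frac{3 f}{8}$ ($q{\left(f,b \right)} = \frac{\left(-3 + 0\right) \left(1 + f\right)}{8} = \frac{\left(-3\right) \left(1 + f\right)}{8} = \frac{-3 - 3 f}{8} = - \frac{3}{8} - \frac{3 f}{8}$)
$p{\left(X \right)} = 35 + X$ ($p{\left(X \right)} = X + 35 = 35 + X$)
$J{\left(M \right)} = 1503 - 167 M$ ($J{\left(M \right)} = - 167 \left(-9 + M\right) = 1503 - 167 M$)
$J{\left(-32 - q{\left(3,-10 \right)} \right)} - p{\left(142 \right)} = \left(1503 - 167 \left(-32 - \left(- \frac{3}{8} - \frac{9}{8}\right)\right)\right) - \left(35 + 142\right) = \left(1503 - 167 \left(-32 - \left(- \frac{3}{8} - \frac{9}{8}\right)\right)\right) - 177 = \left(1503 - 167 \left(-32 - - \frac{3}{2}\right)\right) - 177 = \left(1503 - 167 \left(-32 + \frac{3}{2}\right)\right) - 177 = \left(1503 - - \frac{10187}{2}\right) - 177 = \left(1503 + \frac{10187}{2}\right) - 177 = \frac{13193}{2} - 177 = \frac{12839}{2}$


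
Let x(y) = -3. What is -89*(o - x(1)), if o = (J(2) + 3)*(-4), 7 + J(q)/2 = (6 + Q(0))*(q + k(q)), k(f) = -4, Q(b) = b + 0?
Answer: -12727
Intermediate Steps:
Q(b) = b
J(q) = -62 + 12*q (J(q) = -14 + 2*((6 + 0)*(q - 4)) = -14 + 2*(6*(-4 + q)) = -14 + 2*(-24 + 6*q) = -14 + (-48 + 12*q) = -62 + 12*q)
o = 140 (o = ((-62 + 12*2) + 3)*(-4) = ((-62 + 24) + 3)*(-4) = (-38 + 3)*(-4) = -35*(-4) = 140)
-89*(o - x(1)) = -89*(140 - 1*(-3)) = -89*(140 + 3) = -89*143 = -12727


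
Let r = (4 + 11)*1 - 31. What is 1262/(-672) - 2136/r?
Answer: 44225/336 ≈ 131.62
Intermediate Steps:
r = -16 (r = 15*1 - 31 = 15 - 31 = -16)
1262/(-672) - 2136/r = 1262/(-672) - 2136/(-16) = 1262*(-1/672) - 2136*(-1/16) = -631/336 + 267/2 = 44225/336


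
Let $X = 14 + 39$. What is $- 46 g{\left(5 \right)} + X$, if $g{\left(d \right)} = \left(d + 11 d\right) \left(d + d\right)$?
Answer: $-27547$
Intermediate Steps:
$X = 53$
$g{\left(d \right)} = 24 d^{2}$ ($g{\left(d \right)} = 12 d 2 d = 24 d^{2}$)
$- 46 g{\left(5 \right)} + X = - 46 \cdot 24 \cdot 5^{2} + 53 = - 46 \cdot 24 \cdot 25 + 53 = \left(-46\right) 600 + 53 = -27600 + 53 = -27547$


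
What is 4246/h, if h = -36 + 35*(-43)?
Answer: -4246/1541 ≈ -2.7554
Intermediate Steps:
h = -1541 (h = -36 - 1505 = -1541)
4246/h = 4246/(-1541) = 4246*(-1/1541) = -4246/1541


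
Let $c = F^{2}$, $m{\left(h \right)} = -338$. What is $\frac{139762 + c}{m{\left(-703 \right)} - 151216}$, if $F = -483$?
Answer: $- \frac{373051}{151554} \approx -2.4615$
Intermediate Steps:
$c = 233289$ ($c = \left(-483\right)^{2} = 233289$)
$\frac{139762 + c}{m{\left(-703 \right)} - 151216} = \frac{139762 + 233289}{-338 - 151216} = \frac{373051}{-151554} = 373051 \left(- \frac{1}{151554}\right) = - \frac{373051}{151554}$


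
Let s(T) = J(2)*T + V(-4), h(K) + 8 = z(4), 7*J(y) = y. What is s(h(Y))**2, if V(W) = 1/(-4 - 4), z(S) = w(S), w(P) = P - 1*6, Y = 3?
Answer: 27889/3136 ≈ 8.8932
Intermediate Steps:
w(P) = -6 + P (w(P) = P - 6 = -6 + P)
J(y) = y/7
z(S) = -6 + S
V(W) = -1/8 (V(W) = 1/(-8) = -1/8)
h(K) = -10 (h(K) = -8 + (-6 + 4) = -8 - 2 = -10)
s(T) = -1/8 + 2*T/7 (s(T) = ((1/7)*2)*T - 1/8 = 2*T/7 - 1/8 = -1/8 + 2*T/7)
s(h(Y))**2 = (-1/8 + (2/7)*(-10))**2 = (-1/8 - 20/7)**2 = (-167/56)**2 = 27889/3136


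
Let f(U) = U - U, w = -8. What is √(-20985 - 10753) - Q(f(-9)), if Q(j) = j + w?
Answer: 8 + I*√31738 ≈ 8.0 + 178.15*I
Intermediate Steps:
f(U) = 0
Q(j) = -8 + j (Q(j) = j - 8 = -8 + j)
√(-20985 - 10753) - Q(f(-9)) = √(-20985 - 10753) - (-8 + 0) = √(-31738) - 1*(-8) = I*√31738 + 8 = 8 + I*√31738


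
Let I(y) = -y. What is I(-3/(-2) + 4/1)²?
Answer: 121/4 ≈ 30.250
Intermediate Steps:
I(-3/(-2) + 4/1)² = (-(-3/(-2) + 4/1))² = (-(-3*(-½) + 4*1))² = (-(3/2 + 4))² = (-1*11/2)² = (-11/2)² = 121/4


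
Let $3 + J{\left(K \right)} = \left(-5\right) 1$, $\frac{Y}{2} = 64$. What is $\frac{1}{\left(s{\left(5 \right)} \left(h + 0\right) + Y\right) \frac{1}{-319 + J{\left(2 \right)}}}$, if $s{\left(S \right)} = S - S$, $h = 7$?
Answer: $- \frac{327}{128} \approx -2.5547$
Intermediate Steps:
$Y = 128$ ($Y = 2 \cdot 64 = 128$)
$J{\left(K \right)} = -8$ ($J{\left(K \right)} = -3 - 5 = -8$)
$s{\left(S \right)} = 0$
$\frac{1}{\left(s{\left(5 \right)} \left(h + 0\right) + Y\right) \frac{1}{-319 + J{\left(2 \right)}}} = \frac{1}{\left(0 \left(7 + 0\right) + 128\right) \frac{1}{-319 - 8}} = \frac{1}{\left(0 \cdot 7 + 128\right) \frac{1}{-327}} = \frac{1}{\left(0 + 128\right) \left(- \frac{1}{327}\right)} = \frac{1}{128 \left(- \frac{1}{327}\right)} = \frac{1}{- \frac{128}{327}} = - \frac{327}{128}$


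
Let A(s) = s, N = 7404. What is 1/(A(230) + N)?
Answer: 1/7634 ≈ 0.00013099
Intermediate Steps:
1/(A(230) + N) = 1/(230 + 7404) = 1/7634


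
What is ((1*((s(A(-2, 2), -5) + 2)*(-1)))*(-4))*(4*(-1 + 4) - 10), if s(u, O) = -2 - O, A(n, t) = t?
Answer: 40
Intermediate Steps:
((1*((s(A(-2, 2), -5) + 2)*(-1)))*(-4))*(4*(-1 + 4) - 10) = ((1*(((-2 - 1*(-5)) + 2)*(-1)))*(-4))*(4*(-1 + 4) - 10) = ((1*(((-2 + 5) + 2)*(-1)))*(-4))*(4*3 - 10) = ((1*((3 + 2)*(-1)))*(-4))*(12 - 10) = ((1*(5*(-1)))*(-4))*2 = ((1*(-5))*(-4))*2 = -5*(-4)*2 = 20*2 = 40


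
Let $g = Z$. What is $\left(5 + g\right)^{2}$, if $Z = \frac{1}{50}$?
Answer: $\frac{63001}{2500} \approx 25.2$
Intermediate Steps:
$Z = \frac{1}{50} \approx 0.02$
$g = \frac{1}{50} \approx 0.02$
$\left(5 + g\right)^{2} = \left(5 + \frac{1}{50}\right)^{2} = \left(\frac{251}{50}\right)^{2} = \frac{63001}{2500}$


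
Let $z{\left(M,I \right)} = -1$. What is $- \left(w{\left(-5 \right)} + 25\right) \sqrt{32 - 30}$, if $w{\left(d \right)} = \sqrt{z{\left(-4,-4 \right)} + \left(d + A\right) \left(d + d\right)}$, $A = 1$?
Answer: $\sqrt{2} \left(-25 - \sqrt{39}\right) \approx -44.187$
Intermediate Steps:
$w{\left(d \right)} = \sqrt{-1 + 2 d \left(1 + d\right)}$ ($w{\left(d \right)} = \sqrt{-1 + \left(d + 1\right) \left(d + d\right)} = \sqrt{-1 + \left(1 + d\right) 2 d} = \sqrt{-1 + 2 d \left(1 + d\right)}$)
$- \left(w{\left(-5 \right)} + 25\right) \sqrt{32 - 30} = - \left(\sqrt{-1 + 2 \left(-5\right) + 2 \left(-5\right)^{2}} + 25\right) \sqrt{32 - 30} = - \left(\sqrt{-1 - 10 + 2 \cdot 25} + 25\right) \sqrt{2} = - \left(\sqrt{-1 - 10 + 50} + 25\right) \sqrt{2} = - \left(\sqrt{39} + 25\right) \sqrt{2} = - \left(25 + \sqrt{39}\right) \sqrt{2} = - \sqrt{2} \left(25 + \sqrt{39}\right)$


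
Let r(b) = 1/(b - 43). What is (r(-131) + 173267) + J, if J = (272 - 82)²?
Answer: 36429857/174 ≈ 2.0937e+5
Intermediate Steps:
r(b) = 1/(-43 + b)
J = 36100 (J = 190² = 36100)
(r(-131) + 173267) + J = (1/(-43 - 131) + 173267) + 36100 = (1/(-174) + 173267) + 36100 = (-1/174 + 173267) + 36100 = 30148457/174 + 36100 = 36429857/174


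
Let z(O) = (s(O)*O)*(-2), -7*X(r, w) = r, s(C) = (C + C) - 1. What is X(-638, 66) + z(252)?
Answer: -1773946/7 ≈ -2.5342e+5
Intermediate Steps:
s(C) = -1 + 2*C (s(C) = 2*C - 1 = -1 + 2*C)
X(r, w) = -r/7
z(O) = -2*O*(-1 + 2*O) (z(O) = ((-1 + 2*O)*O)*(-2) = (O*(-1 + 2*O))*(-2) = -2*O*(-1 + 2*O))
X(-638, 66) + z(252) = -⅐*(-638) + 2*252*(1 - 2*252) = 638/7 + 2*252*(1 - 504) = 638/7 + 2*252*(-503) = 638/7 - 253512 = -1773946/7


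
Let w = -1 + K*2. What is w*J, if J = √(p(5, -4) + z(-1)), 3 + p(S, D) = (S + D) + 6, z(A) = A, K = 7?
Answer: 13*√3 ≈ 22.517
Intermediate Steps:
p(S, D) = 3 + D + S (p(S, D) = -3 + ((S + D) + 6) = -3 + ((D + S) + 6) = -3 + (6 + D + S) = 3 + D + S)
w = 13 (w = -1 + 7*2 = -1 + 14 = 13)
J = √3 (J = √((3 - 4 + 5) - 1) = √(4 - 1) = √3 ≈ 1.7320)
w*J = 13*√3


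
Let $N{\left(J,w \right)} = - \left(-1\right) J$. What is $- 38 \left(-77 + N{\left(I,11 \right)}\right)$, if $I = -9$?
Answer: $3268$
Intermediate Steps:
$N{\left(J,w \right)} = J$
$- 38 \left(-77 + N{\left(I,11 \right)}\right) = - 38 \left(-77 - 9\right) = \left(-38\right) \left(-86\right) = 3268$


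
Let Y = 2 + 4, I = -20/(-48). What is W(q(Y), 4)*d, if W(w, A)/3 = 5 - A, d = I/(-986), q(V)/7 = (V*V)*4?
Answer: -5/3944 ≈ -0.0012677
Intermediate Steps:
I = 5/12 (I = -20*(-1/48) = 5/12 ≈ 0.41667)
Y = 6
q(V) = 28*V**2 (q(V) = 7*((V*V)*4) = 7*(V**2*4) = 7*(4*V**2) = 28*V**2)
d = -5/11832 (d = (5/12)/(-986) = (5/12)*(-1/986) = -5/11832 ≈ -0.00042258)
W(w, A) = 15 - 3*A (W(w, A) = 3*(5 - A) = 15 - 3*A)
W(q(Y), 4)*d = (15 - 3*4)*(-5/11832) = (15 - 12)*(-5/11832) = 3*(-5/11832) = -5/3944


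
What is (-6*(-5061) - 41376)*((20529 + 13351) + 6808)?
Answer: -447974880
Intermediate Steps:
(-6*(-5061) - 41376)*((20529 + 13351) + 6808) = (30366 - 41376)*(33880 + 6808) = -11010*40688 = -447974880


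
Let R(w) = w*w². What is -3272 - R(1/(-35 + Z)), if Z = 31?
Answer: -209407/64 ≈ -3272.0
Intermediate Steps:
R(w) = w³
-3272 - R(1/(-35 + Z)) = -3272 - (1/(-35 + 31))³ = -3272 - (1/(-4))³ = -3272 - (-¼)³ = -3272 - 1*(-1/64) = -3272 + 1/64 = -209407/64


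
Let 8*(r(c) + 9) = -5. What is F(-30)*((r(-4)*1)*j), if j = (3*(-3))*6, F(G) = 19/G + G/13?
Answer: -794871/520 ≈ -1528.6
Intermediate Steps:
r(c) = -77/8 (r(c) = -9 + (1/8)*(-5) = -9 - 5/8 = -77/8)
F(G) = 19/G + G/13 (F(G) = 19/G + G*(1/13) = 19/G + G/13)
j = -54 (j = -9*6 = -54)
F(-30)*((r(-4)*1)*j) = (19/(-30) + (1/13)*(-30))*(-77/8*1*(-54)) = (19*(-1/30) - 30/13)*(-77/8*(-54)) = (-19/30 - 30/13)*(2079/4) = -1147/390*2079/4 = -794871/520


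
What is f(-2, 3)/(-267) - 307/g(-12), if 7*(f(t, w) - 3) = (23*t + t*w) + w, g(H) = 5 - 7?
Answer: 81977/534 ≈ 153.51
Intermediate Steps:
g(H) = -2
f(t, w) = 3 + w/7 + 23*t/7 + t*w/7 (f(t, w) = 3 + ((23*t + t*w) + w)/7 = 3 + (w + 23*t + t*w)/7 = 3 + (w/7 + 23*t/7 + t*w/7) = 3 + w/7 + 23*t/7 + t*w/7)
f(-2, 3)/(-267) - 307/g(-12) = (3 + (⅐)*3 + (23/7)*(-2) + (⅐)*(-2)*3)/(-267) - 307/(-2) = (3 + 3/7 - 46/7 - 6/7)*(-1/267) - 307*(-½) = -4*(-1/267) + 307/2 = 4/267 + 307/2 = 81977/534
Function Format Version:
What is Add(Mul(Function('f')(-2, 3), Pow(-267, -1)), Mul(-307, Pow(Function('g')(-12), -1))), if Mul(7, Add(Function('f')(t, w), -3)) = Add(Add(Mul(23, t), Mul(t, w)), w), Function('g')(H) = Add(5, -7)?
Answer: Rational(81977, 534) ≈ 153.51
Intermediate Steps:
Function('g')(H) = -2
Function('f')(t, w) = Add(3, Mul(Rational(1, 7), w), Mul(Rational(23, 7), t), Mul(Rational(1, 7), t, w)) (Function('f')(t, w) = Add(3, Mul(Rational(1, 7), Add(Add(Mul(23, t), Mul(t, w)), w))) = Add(3, Mul(Rational(1, 7), Add(w, Mul(23, t), Mul(t, w)))) = Add(3, Add(Mul(Rational(1, 7), w), Mul(Rational(23, 7), t), Mul(Rational(1, 7), t, w))) = Add(3, Mul(Rational(1, 7), w), Mul(Rational(23, 7), t), Mul(Rational(1, 7), t, w)))
Add(Mul(Function('f')(-2, 3), Pow(-267, -1)), Mul(-307, Pow(Function('g')(-12), -1))) = Add(Mul(Add(3, Mul(Rational(1, 7), 3), Mul(Rational(23, 7), -2), Mul(Rational(1, 7), -2, 3)), Pow(-267, -1)), Mul(-307, Pow(-2, -1))) = Add(Mul(Add(3, Rational(3, 7), Rational(-46, 7), Rational(-6, 7)), Rational(-1, 267)), Mul(-307, Rational(-1, 2))) = Add(Mul(-4, Rational(-1, 267)), Rational(307, 2)) = Add(Rational(4, 267), Rational(307, 2)) = Rational(81977, 534)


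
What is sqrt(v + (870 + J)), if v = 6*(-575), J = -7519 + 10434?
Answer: sqrt(335) ≈ 18.303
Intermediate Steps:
J = 2915
v = -3450
sqrt(v + (870 + J)) = sqrt(-3450 + (870 + 2915)) = sqrt(-3450 + 3785) = sqrt(335)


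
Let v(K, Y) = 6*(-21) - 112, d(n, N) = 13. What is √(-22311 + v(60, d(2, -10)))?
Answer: I*√22549 ≈ 150.16*I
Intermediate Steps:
v(K, Y) = -238 (v(K, Y) = -126 - 112 = -238)
√(-22311 + v(60, d(2, -10))) = √(-22311 - 238) = √(-22549) = I*√22549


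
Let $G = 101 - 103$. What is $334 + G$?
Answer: $332$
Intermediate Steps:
$G = -2$
$334 + G = 334 - 2 = 332$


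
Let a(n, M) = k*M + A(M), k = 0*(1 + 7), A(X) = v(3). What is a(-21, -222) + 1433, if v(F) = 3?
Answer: 1436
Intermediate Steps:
A(X) = 3
k = 0 (k = 0*8 = 0)
a(n, M) = 3 (a(n, M) = 0*M + 3 = 0 + 3 = 3)
a(-21, -222) + 1433 = 3 + 1433 = 1436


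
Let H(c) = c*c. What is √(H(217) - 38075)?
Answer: √9014 ≈ 94.942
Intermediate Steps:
H(c) = c²
√(H(217) - 38075) = √(217² - 38075) = √(47089 - 38075) = √9014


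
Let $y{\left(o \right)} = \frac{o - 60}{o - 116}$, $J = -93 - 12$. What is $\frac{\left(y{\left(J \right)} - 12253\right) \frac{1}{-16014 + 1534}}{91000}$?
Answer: $\frac{676937}{72801820000} \approx 9.2984 \cdot 10^{-6}$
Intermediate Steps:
$J = -105$
$y{\left(o \right)} = \frac{-60 + o}{-116 + o}$
$\frac{\left(y{\left(J \right)} - 12253\right) \frac{1}{-16014 + 1534}}{91000} = \frac{\left(\frac{-60 - 105}{-116 - 105} - 12253\right) \frac{1}{-16014 + 1534}}{91000} = \frac{\frac{1}{-221} \left(-165\right) - 12253}{-14480} \cdot \frac{1}{91000} = \left(\left(- \frac{1}{221}\right) \left(-165\right) - 12253\right) \left(- \frac{1}{14480}\right) \frac{1}{91000} = \left(\frac{165}{221} - 12253\right) \left(- \frac{1}{14480}\right) \frac{1}{91000} = \left(- \frac{2707748}{221}\right) \left(- \frac{1}{14480}\right) \frac{1}{91000} = \frac{676937}{800020} \cdot \frac{1}{91000} = \frac{676937}{72801820000}$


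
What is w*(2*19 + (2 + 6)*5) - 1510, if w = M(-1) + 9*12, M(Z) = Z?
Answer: 6836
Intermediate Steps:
w = 107 (w = -1 + 9*12 = -1 + 108 = 107)
w*(2*19 + (2 + 6)*5) - 1510 = 107*(2*19 + (2 + 6)*5) - 1510 = 107*(38 + 8*5) - 1510 = 107*(38 + 40) - 1510 = 107*78 - 1510 = 8346 - 1510 = 6836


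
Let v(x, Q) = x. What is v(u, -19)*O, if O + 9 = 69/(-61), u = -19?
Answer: 11742/61 ≈ 192.49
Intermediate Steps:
O = -618/61 (O = -9 + 69/(-61) = -9 + 69*(-1/61) = -9 - 69/61 = -618/61 ≈ -10.131)
v(u, -19)*O = -19*(-618/61) = 11742/61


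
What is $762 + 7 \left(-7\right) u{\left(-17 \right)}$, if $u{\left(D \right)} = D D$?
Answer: $-13399$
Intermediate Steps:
$u{\left(D \right)} = D^{2}$
$762 + 7 \left(-7\right) u{\left(-17 \right)} = 762 + 7 \left(-7\right) \left(-17\right)^{2} = 762 - 14161 = -13399$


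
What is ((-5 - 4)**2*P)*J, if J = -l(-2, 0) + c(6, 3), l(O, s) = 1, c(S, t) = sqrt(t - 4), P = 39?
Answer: -3159 + 3159*I ≈ -3159.0 + 3159.0*I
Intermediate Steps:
c(S, t) = sqrt(-4 + t)
J = -1 + I (J = -1*1 + sqrt(-4 + 3) = -1 + sqrt(-1) = -1 + I ≈ -1.0 + 1.0*I)
((-5 - 4)**2*P)*J = ((-5 - 4)**2*39)*(-1 + I) = ((-9)**2*39)*(-1 + I) = (81*39)*(-1 + I) = 3159*(-1 + I) = -3159 + 3159*I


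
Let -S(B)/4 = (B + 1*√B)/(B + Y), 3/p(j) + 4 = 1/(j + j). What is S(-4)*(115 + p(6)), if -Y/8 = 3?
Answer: -3068/47 + 1534*I/47 ≈ -65.277 + 32.638*I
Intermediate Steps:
Y = -24 (Y = -8*3 = -24)
p(j) = 3/(-4 + 1/(2*j)) (p(j) = 3/(-4 + 1/(j + j)) = 3/(-4 + 1/(2*j)))
S(B) = -4*(B + √B)/(-24 + B) (S(B) = -4*(B + 1*√B)/(B - 24) = -4*(B + √B)/(-24 + B))
S(-4)*(115 + p(6)) = (4*(-1*(-4) - √(-4))/(-24 - 4))*(115 - 6*6/(-1 + 8*6)) = (4*(4 - 2*I)/(-28))*(115 - 6*6/(-1 + 48)) = (4*(-1/28)*(4 - 2*I))*(115 - 6*6/47) = (-4/7 + 2*I/7)*(115 - 6*6*1/47) = (-4/7 + 2*I/7)*(115 - 36/47) = (-4/7 + 2*I/7)*(5369/47) = -3068/47 + 1534*I/47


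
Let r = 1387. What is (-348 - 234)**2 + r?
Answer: 340111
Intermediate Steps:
(-348 - 234)**2 + r = (-348 - 234)**2 + 1387 = (-582)**2 + 1387 = 338724 + 1387 = 340111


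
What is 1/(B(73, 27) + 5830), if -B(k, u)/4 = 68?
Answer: 1/5558 ≈ 0.00017992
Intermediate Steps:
B(k, u) = -272 (B(k, u) = -4*68 = -272)
1/(B(73, 27) + 5830) = 1/(-272 + 5830) = 1/5558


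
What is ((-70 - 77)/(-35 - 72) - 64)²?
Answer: 44903401/11449 ≈ 3922.0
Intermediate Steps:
((-70 - 77)/(-35 - 72) - 64)² = (-147/(-107) - 64)² = (-147*(-1/107) - 64)² = (147/107 - 64)² = (-6701/107)² = 44903401/11449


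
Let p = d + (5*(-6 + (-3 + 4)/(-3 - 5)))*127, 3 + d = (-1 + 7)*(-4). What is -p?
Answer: 31331/8 ≈ 3916.4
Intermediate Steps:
d = -27 (d = -3 + (-1 + 7)*(-4) = -3 + 6*(-4) = -3 - 24 = -27)
p = -31331/8 (p = -27 + (5*(-6 + (-3 + 4)/(-3 - 5)))*127 = -27 + (5*(-6 + 1/(-8)))*127 = -27 + (5*(-6 + 1*(-1/8)))*127 = -27 + (5*(-6 - 1/8))*127 = -27 + (5*(-49/8))*127 = -27 - 245/8*127 = -27 - 31115/8 = -31331/8 ≈ -3916.4)
-p = -1*(-31331/8) = 31331/8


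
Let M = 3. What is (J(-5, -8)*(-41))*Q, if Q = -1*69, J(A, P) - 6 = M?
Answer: 25461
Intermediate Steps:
J(A, P) = 9 (J(A, P) = 6 + 3 = 9)
Q = -69
(J(-5, -8)*(-41))*Q = (9*(-41))*(-69) = -369*(-69) = 25461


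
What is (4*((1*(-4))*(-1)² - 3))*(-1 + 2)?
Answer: -28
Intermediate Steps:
(4*((1*(-4))*(-1)² - 3))*(-1 + 2) = (4*(-4*1 - 3))*1 = (4*(-4 - 3))*1 = (4*(-7))*1 = -28*1 = -28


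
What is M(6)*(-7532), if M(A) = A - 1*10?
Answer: 30128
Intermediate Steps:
M(A) = -10 + A (M(A) = A - 10 = -10 + A)
M(6)*(-7532) = (-10 + 6)*(-7532) = -4*(-7532) = 30128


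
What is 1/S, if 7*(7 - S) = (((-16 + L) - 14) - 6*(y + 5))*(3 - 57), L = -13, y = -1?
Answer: -7/3569 ≈ -0.0019613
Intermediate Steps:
S = -3569/7 (S = 7 - (((-16 - 13) - 14) - 6*(-1 + 5))*(3 - 57)/7 = 7 - ((-29 - 14) - 6*4)*(-54)/7 = 7 - (-43 - 1*24)*(-54)/7 = 7 - (-43 - 24)*(-54)/7 = 7 - (-67)*(-54)/7 = 7 - 1/7*3618 = 7 - 3618/7 = -3569/7 ≈ -509.86)
1/S = 1/(-3569/7) = -7/3569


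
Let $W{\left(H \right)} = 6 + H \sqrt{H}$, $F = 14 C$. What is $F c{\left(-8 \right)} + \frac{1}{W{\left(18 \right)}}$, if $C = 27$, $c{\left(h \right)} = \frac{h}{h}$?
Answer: $\frac{365147}{966} + \frac{3 \sqrt{2}}{322} \approx 378.01$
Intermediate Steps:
$c{\left(h \right)} = 1$
$F = 378$ ($F = 14 \cdot 27 = 378$)
$W{\left(H \right)} = 6 + H^{\frac{3}{2}}$
$F c{\left(-8 \right)} + \frac{1}{W{\left(18 \right)}} = 378 \cdot 1 + \frac{1}{6 + 18^{\frac{3}{2}}} = 378 + \frac{1}{6 + 54 \sqrt{2}}$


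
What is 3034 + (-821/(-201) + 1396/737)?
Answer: 6721393/2211 ≈ 3040.0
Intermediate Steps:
3034 + (-821/(-201) + 1396/737) = 3034 + (-821*(-1/201) + 1396*(1/737)) = 3034 + (821/201 + 1396/737) = 3034 + 13219/2211 = 6721393/2211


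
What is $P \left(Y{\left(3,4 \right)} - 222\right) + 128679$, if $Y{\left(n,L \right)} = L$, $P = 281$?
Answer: $67421$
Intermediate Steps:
$P \left(Y{\left(3,4 \right)} - 222\right) + 128679 = 281 \left(4 - 222\right) + 128679 = 281 \left(-218\right) + 128679 = -61258 + 128679 = 67421$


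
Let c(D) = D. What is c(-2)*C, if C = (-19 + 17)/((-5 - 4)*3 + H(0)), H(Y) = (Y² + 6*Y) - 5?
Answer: -⅛ ≈ -0.12500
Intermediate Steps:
H(Y) = -5 + Y² + 6*Y
C = 1/16 (C = (-19 + 17)/((-5 - 4)*3 + (-5 + 0² + 6*0)) = -2/(-9*3 + (-5 + 0 + 0)) = -2/(-27 - 5) = -2/(-32) = -2*(-1/32) = 1/16 ≈ 0.062500)
c(-2)*C = -2*1/16 = -⅛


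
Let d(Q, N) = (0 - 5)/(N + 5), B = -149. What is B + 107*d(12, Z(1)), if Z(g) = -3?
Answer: -833/2 ≈ -416.50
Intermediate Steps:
d(Q, N) = -5/(5 + N)
B + 107*d(12, Z(1)) = -149 + 107*(-5/(5 - 3)) = -149 + 107*(-5/2) = -149 - 535/2 = -833/2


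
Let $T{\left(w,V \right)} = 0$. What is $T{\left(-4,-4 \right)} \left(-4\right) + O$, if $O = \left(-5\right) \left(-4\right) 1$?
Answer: $20$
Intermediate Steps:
$O = 20$ ($O = 20 \cdot 1 = 20$)
$T{\left(-4,-4 \right)} \left(-4\right) + O = 0 \left(-4\right) + 20 = 0 + 20 = 20$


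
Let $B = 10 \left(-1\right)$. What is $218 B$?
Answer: $-2180$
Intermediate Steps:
$B = -10$
$218 B = 218 \left(-10\right) = -2180$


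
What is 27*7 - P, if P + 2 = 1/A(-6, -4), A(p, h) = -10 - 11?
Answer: 4012/21 ≈ 191.05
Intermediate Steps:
A(p, h) = -21
P = -43/21 (P = -2 + 1/(-21) = -2 - 1/21 = -43/21 ≈ -2.0476)
27*7 - P = 27*7 - 1*(-43/21) = 189 + 43/21 = 4012/21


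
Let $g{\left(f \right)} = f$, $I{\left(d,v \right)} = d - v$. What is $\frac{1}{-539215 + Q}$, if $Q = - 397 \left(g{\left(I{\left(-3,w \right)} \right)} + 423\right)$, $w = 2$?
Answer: $- \frac{1}{705161} \approx -1.4181 \cdot 10^{-6}$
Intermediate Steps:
$Q = -165946$ ($Q = - 397 \left(\left(-3 - 2\right) + 423\right) = - 397 \left(-5 + 423\right) = \left(-397\right) 418 = -165946$)
$\frac{1}{-539215 + Q} = \frac{1}{-539215 - 165946} = \frac{1}{-705161} = - \frac{1}{705161}$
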